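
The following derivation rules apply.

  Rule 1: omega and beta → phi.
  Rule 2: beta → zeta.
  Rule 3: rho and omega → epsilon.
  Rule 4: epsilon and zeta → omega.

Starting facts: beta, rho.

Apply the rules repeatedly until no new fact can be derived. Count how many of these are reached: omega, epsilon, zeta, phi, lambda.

1

From beta, Rule 2 gives zeta.
omega would need epsilon and zeta (Rule 4), but epsilon is never established.
epsilon would need rho and omega (Rule 3), but omega is never established.
zeta: reached.
phi would need omega and beta (Rule 1), but omega is never established.
No rule produces lambda, and it is not given.
Reached: zeta — 1 of the 5.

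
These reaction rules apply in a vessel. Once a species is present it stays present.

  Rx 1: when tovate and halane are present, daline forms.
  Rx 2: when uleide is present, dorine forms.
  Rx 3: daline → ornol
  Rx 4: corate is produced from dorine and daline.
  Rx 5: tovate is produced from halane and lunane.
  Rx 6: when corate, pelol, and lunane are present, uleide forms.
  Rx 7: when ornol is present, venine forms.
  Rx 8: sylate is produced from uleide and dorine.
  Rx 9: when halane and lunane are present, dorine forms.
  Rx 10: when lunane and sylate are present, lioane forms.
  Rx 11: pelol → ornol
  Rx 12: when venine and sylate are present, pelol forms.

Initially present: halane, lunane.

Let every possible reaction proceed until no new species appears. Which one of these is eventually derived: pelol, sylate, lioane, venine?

venine

halane and lunane present → tovate forms (Rx 5).
tovate and halane present → daline forms (Rx 1).
daline present → ornol forms (Rx 3).
ornol present → venine forms (Rx 7).
lioane would need lunane and sylate (Rx 10), but sylate never forms. sylate would need uleide and dorine (Rx 8), but uleide never forms. pelol would need venine and sylate (Rx 12), but sylate never forms.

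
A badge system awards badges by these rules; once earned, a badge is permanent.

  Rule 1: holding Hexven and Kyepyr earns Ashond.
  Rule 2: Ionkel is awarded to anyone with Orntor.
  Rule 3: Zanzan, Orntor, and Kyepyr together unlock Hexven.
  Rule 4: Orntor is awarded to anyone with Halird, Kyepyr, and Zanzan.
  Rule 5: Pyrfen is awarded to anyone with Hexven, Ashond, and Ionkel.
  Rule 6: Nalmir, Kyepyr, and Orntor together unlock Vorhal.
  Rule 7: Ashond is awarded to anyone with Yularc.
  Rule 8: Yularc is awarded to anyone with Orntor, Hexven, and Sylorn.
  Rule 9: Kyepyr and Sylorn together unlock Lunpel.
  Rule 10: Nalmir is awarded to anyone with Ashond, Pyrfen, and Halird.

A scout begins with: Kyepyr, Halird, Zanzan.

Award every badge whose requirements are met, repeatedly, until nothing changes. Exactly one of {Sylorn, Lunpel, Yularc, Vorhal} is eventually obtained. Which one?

Vorhal

With Halird, Kyepyr, and Zanzan, Orntor is earned (Rule 4).
With Zanzan, Orntor, and Kyepyr, Hexven is earned (Rule 3).
With Orntor, Ionkel is earned (Rule 2).
With Hexven and Kyepyr, Ashond is earned (Rule 1).
With Hexven, Ashond, and Ionkel, Pyrfen is earned (Rule 5).
With Ashond, Pyrfen, and Halird, Nalmir is earned (Rule 10).
With Nalmir, Kyepyr, and Orntor, Vorhal is earned (Rule 6).
No rule produces Sylorn, and it is not given. Lunpel would need Kyepyr and Sylorn (Rule 9), but Sylorn is never earned. Yularc would need Orntor, Hexven, and Sylorn (Rule 8), but Sylorn is never earned.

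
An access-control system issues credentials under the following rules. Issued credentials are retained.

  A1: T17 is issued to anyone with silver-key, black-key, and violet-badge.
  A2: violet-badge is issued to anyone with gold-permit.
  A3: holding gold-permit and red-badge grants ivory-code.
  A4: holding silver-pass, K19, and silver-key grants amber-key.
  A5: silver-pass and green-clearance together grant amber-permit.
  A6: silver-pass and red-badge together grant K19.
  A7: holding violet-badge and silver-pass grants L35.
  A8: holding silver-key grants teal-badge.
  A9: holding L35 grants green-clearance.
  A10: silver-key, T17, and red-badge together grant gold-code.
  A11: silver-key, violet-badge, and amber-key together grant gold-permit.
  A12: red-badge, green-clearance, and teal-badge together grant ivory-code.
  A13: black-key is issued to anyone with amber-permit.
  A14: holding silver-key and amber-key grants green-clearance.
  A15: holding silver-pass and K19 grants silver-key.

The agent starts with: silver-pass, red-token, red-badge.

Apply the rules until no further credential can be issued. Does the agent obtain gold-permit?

gold-permit would need silver-key, violet-badge, and amber-key (A11), but violet-badge is never granted.

No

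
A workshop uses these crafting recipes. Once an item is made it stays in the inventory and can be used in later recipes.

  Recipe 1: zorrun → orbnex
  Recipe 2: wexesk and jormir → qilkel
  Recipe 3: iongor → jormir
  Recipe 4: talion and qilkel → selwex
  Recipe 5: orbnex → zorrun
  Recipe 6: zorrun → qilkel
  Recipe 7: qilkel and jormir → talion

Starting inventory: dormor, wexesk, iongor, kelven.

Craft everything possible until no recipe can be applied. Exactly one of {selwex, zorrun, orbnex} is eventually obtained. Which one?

selwex

Using Recipe 3, iongor makes jormir.
Using Recipe 2, wexesk and jormir make qilkel.
qilkel and jormir → talion (Recipe 7).
talion and qilkel → selwex (Recipe 4).
orbnex would need zorrun (Recipe 1), but zorrun is never obtained. zorrun would need orbnex (Recipe 5), but orbnex is never obtained.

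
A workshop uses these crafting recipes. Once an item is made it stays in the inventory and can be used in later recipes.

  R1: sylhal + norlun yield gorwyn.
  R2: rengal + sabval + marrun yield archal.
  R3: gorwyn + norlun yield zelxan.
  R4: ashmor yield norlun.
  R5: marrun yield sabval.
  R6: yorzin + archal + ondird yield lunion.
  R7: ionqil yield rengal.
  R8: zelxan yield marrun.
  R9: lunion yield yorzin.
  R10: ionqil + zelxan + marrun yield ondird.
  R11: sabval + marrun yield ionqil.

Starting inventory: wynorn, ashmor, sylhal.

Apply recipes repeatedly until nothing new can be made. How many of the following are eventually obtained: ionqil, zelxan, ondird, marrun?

ashmor → norlun (R4).
Using R1, sylhal and norlun make gorwyn.
Using R3, gorwyn and norlun make zelxan.
zelxan → marrun (R8).
marrun → sabval (R5).
Using R11, sabval and marrun make ionqil.
Using R10, ionqil, zelxan, and marrun make ondird.
ionqil: reached.
zelxan: reached.
ondird: reached.
marrun: reached.
All 4 are reached.

4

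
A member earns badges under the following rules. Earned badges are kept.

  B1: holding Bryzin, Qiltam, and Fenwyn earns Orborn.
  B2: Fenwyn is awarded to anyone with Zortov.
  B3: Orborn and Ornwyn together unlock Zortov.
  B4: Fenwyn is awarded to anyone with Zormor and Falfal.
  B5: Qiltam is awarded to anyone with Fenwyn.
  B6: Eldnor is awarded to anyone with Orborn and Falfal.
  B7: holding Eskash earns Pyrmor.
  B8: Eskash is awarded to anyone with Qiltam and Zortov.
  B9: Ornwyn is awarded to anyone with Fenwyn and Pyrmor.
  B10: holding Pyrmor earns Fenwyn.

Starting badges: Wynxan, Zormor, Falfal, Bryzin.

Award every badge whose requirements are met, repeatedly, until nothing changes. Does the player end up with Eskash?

No

Eskash would need Qiltam and Zortov (B8), but Zortov is never earned.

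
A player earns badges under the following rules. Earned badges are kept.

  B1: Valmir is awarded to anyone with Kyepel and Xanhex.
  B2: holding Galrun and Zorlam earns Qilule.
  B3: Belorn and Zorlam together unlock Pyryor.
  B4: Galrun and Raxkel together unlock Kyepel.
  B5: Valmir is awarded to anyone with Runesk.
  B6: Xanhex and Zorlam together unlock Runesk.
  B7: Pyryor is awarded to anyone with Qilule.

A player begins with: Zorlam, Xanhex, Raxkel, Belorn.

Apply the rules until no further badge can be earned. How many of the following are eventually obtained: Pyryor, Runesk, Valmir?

3

With Xanhex and Zorlam, Runesk is earned (B6).
With Belorn and Zorlam, Pyryor is earned (B3).
With Runesk, Valmir is earned (B5).
Pyryor: reached.
Runesk: reached.
Valmir: reached.
All 3 are reached.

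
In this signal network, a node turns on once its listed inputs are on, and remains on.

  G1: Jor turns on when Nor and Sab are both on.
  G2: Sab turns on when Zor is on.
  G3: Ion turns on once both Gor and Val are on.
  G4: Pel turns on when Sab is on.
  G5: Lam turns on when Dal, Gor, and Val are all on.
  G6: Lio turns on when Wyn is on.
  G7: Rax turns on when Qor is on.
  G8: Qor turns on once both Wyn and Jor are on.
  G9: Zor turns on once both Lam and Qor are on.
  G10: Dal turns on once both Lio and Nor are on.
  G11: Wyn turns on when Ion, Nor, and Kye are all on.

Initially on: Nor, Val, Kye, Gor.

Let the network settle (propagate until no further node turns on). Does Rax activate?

Rax would need Qor (G7), but Qor never turns on.

No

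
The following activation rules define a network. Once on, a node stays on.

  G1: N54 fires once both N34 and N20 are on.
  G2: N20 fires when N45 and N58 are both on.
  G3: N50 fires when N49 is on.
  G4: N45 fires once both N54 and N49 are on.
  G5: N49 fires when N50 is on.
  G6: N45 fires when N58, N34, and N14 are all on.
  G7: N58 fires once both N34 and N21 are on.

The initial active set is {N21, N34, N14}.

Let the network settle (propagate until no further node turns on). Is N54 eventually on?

Yes

G7: N34 and N21 on → N58 on.
N58, N34, and N14 are on, so N45 fires (G6).
N45 and N58 are on, so N20 fires (G2).
G1: N34 and N20 on → N54 on.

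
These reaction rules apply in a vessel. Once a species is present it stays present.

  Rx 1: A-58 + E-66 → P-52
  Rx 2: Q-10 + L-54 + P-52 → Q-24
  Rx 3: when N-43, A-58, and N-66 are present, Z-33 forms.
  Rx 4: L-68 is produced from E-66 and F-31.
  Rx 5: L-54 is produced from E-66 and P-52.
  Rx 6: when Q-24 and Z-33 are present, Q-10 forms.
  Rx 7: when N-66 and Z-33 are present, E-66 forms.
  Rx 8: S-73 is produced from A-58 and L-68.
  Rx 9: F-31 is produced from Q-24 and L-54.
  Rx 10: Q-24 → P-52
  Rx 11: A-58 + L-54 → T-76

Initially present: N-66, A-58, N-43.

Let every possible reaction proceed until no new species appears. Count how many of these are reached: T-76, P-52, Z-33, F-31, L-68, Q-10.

N-43, A-58, and N-66 present → Z-33 forms (Rx 3).
N-66 and Z-33 present → E-66 forms (Rx 7).
A-58 and E-66 present → P-52 forms (Rx 1).
E-66 and P-52 present → L-54 forms (Rx 5).
A-58 and L-54 present → T-76 forms (Rx 11).
T-76: reached.
P-52: reached.
Z-33: reached.
F-31 would need Q-24 and L-54 (Rx 9), but Q-24 never forms.
L-68 would need E-66 and F-31 (Rx 4), but F-31 never forms.
Q-10 would need Q-24 and Z-33 (Rx 6), but Q-24 never forms.
Reached: T-76, P-52, and Z-33 — 3 of the 6.

3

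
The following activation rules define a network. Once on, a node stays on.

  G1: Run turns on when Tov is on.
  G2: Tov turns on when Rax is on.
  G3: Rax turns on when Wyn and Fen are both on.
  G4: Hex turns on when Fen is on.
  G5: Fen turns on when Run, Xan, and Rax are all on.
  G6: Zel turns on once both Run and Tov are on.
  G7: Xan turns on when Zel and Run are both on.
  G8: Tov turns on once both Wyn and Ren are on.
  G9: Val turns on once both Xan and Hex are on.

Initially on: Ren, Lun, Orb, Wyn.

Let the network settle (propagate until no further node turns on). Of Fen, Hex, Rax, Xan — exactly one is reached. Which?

Xan

Wyn and Ren are on, so Tov turns on (G8).
G1: Tov on → Run on.
G6: Run and Tov on → Zel on.
Zel and Run are on, so Xan turns on (G7).
Fen would need Run, Xan, and Rax (G5), but Rax never turns on. Rax would need Wyn and Fen (G3), but Fen never turns on. Hex would need Fen (G4), but Fen never turns on.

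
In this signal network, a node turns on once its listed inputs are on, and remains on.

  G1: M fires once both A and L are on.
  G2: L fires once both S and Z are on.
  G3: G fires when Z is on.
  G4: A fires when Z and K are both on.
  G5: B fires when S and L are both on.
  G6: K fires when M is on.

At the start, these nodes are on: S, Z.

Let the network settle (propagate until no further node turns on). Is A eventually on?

A would need Z and K (G4), but K never turns on.

No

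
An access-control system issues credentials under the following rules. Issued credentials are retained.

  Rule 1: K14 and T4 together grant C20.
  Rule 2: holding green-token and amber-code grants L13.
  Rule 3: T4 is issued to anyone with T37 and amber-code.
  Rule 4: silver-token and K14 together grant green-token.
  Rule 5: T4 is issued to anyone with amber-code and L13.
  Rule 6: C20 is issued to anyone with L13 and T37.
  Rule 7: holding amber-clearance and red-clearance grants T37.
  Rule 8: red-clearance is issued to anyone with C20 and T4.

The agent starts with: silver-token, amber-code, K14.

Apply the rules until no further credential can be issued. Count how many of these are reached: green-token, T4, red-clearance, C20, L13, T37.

5

Holding silver-token and K14 grants green-token (Rule 4).
Holding green-token and amber-code grants L13 (Rule 2).
Holding amber-code and L13 grants T4 (Rule 5).
Holding K14 and T4 grants C20 (Rule 1).
Holding C20 and T4 grants red-clearance (Rule 8).
green-token: reached.
T4: reached.
red-clearance: reached.
C20: reached.
L13: reached.
T37 would need amber-clearance and red-clearance (Rule 7), but amber-clearance is never granted.
Reached: green-token, T4, red-clearance, C20, and L13 — 5 of the 6.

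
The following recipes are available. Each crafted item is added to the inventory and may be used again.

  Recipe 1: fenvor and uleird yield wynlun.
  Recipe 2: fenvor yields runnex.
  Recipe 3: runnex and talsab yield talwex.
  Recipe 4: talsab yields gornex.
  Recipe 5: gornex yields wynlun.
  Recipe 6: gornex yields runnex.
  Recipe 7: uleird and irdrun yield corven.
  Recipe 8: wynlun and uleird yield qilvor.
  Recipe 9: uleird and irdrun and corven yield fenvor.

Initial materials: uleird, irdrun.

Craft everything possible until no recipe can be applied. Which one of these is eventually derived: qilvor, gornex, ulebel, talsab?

uleird and irdrun → corven (Recipe 7).
Using Recipe 9, uleird, irdrun, and corven make fenvor.
fenvor and uleird → wynlun (Recipe 1).
Using Recipe 8, wynlun and uleird make qilvor.
No rule produces talsab, and it is not given. No rule produces ulebel, and it is not given. gornex would need talsab (Recipe 4), but talsab is never obtained.

qilvor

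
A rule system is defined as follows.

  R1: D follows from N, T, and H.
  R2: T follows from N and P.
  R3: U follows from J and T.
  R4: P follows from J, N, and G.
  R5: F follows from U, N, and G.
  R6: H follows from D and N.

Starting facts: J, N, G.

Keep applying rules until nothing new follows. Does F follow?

Yes

J, N, and G hold, so P follows (R4).
N and P hold, so T follows (R2).
From J and T, R3 gives U.
U, N, and G hold, so F follows (R5).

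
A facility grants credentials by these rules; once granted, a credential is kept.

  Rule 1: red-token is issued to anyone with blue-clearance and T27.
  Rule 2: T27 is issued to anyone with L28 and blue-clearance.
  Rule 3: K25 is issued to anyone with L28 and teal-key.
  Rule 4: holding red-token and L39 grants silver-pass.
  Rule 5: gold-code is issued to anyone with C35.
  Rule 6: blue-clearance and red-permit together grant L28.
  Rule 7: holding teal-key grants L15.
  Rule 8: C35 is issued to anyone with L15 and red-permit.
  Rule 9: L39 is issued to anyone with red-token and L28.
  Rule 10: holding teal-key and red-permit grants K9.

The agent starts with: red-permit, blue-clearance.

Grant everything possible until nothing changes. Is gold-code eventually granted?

No

gold-code would need C35 (Rule 5), but C35 is never granted.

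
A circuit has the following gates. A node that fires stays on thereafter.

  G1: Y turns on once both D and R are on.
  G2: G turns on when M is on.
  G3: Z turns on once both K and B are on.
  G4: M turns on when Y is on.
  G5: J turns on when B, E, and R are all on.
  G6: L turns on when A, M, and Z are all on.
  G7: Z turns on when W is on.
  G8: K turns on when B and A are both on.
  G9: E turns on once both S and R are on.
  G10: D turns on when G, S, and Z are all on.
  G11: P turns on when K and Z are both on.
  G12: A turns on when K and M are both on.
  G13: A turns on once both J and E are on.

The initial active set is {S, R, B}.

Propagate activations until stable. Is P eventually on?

G9: S and R on → E on.
B, E, and R are on, so J turns on (G5).
G13: J and E on → A on.
G8: B and A on → K on.
K and B are on, so Z turns on (G3).
K and Z are on, so P turns on (G11).

Yes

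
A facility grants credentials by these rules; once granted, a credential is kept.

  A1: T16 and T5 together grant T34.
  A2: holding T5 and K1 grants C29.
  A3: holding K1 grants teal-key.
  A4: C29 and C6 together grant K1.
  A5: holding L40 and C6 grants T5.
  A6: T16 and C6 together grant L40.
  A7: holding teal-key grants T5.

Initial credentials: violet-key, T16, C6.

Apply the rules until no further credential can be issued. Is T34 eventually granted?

Holding T16 and C6 grants L40 (A6).
Holding L40 and C6 grants T5 (A5).
Holding T16 and T5 grants T34 (A1).

Yes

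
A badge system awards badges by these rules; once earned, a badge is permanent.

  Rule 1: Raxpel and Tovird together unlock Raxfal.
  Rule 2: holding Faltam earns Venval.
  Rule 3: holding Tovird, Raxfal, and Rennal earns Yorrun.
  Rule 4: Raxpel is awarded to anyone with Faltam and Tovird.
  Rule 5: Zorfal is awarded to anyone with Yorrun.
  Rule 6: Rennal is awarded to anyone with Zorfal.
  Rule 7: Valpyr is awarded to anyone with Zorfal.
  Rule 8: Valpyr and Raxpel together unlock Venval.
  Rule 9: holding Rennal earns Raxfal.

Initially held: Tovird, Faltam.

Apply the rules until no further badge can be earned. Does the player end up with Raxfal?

Yes

With Faltam and Tovird, Raxpel is earned (Rule 4).
With Raxpel and Tovird, Raxfal is earned (Rule 1).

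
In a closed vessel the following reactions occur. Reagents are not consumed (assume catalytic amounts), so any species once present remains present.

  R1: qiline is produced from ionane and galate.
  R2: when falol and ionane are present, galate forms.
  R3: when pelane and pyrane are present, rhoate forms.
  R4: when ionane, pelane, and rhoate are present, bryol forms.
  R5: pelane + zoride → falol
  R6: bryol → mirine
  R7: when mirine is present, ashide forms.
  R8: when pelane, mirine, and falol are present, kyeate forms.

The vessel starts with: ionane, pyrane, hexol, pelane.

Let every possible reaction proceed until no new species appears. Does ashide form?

Yes

pelane and pyrane present → rhoate forms (R3).
ionane, pelane, and rhoate present → bryol forms (R4).
bryol present → mirine forms (R6).
mirine present → ashide forms (R7).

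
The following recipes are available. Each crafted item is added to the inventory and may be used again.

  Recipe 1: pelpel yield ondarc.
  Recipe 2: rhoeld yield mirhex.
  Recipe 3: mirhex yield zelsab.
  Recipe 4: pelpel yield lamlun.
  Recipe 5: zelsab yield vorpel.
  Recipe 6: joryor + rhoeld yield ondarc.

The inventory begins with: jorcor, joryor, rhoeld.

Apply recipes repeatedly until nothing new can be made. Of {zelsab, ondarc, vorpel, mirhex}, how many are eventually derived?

joryor + rhoeld → ondarc (Recipe 6).
rhoeld → mirhex (Recipe 2).
mirhex → zelsab (Recipe 3).
zelsab → vorpel (Recipe 5).
zelsab: reached.
ondarc: reached.
vorpel: reached.
mirhex: reached.
All 4 are reached.

4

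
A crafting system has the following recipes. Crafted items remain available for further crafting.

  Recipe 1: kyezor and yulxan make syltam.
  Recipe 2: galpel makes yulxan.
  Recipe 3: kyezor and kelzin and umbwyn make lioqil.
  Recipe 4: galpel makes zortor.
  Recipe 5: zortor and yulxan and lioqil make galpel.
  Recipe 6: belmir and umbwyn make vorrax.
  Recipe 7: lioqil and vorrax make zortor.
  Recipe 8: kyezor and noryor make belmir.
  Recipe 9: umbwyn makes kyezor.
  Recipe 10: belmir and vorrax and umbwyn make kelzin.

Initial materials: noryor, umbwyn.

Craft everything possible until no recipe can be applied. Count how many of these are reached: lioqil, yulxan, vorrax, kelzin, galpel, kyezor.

4

umbwyn → kyezor (Recipe 9).
Using Recipe 8, kyezor and noryor make belmir.
belmir and umbwyn → vorrax (Recipe 6).
Using Recipe 10, belmir, vorrax, and umbwyn make kelzin.
Using Recipe 3, kyezor, kelzin, and umbwyn make lioqil.
lioqil: reached.
yulxan would need galpel (Recipe 2), but galpel is never obtained.
vorrax: reached.
kelzin: reached.
galpel would need zortor, yulxan, and lioqil (Recipe 5), but yulxan is never obtained.
kyezor: reached.
Reached: lioqil, vorrax, kelzin, and kyezor — 4 of the 6.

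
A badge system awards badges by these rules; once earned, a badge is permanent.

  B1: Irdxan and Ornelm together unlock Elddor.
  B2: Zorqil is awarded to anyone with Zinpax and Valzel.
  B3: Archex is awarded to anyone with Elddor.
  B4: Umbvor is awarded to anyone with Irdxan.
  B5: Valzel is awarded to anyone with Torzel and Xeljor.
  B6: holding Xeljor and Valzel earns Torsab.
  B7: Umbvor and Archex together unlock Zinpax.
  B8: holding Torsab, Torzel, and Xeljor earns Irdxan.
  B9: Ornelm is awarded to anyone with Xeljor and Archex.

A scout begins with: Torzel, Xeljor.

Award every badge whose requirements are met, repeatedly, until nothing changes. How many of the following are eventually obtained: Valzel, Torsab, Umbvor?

With Torzel and Xeljor, Valzel is earned (B5).
With Xeljor and Valzel, Torsab is earned (B6).
With Torsab, Torzel, and Xeljor, Irdxan is earned (B8).
With Irdxan, Umbvor is earned (B4).
Valzel: reached.
Torsab: reached.
Umbvor: reached.
All 3 are reached.

3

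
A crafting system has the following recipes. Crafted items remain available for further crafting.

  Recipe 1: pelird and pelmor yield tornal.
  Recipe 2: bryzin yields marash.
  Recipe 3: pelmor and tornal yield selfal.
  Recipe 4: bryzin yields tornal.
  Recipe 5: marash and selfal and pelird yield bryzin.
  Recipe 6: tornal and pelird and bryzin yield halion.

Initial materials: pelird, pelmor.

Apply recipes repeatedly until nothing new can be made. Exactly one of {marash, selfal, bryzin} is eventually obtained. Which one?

selfal

Using Recipe 1, pelird and pelmor make tornal.
Using Recipe 3, pelmor and tornal make selfal.
marash would need bryzin (Recipe 2), but bryzin is never obtained. bryzin would need marash, selfal, and pelird (Recipe 5), but marash is never obtained.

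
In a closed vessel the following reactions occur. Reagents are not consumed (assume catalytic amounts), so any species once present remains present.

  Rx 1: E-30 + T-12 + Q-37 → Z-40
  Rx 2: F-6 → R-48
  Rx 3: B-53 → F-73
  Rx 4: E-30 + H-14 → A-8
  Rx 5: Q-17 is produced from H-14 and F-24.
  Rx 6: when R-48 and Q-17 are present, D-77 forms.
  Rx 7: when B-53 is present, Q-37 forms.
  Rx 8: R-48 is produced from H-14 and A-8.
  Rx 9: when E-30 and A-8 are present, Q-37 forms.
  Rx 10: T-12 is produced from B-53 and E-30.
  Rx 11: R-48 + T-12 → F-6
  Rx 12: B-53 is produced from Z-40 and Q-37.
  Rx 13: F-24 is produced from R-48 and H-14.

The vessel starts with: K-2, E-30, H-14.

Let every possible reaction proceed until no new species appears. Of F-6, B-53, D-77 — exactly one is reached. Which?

E-30 and H-14 present → A-8 forms (Rx 4).
H-14 and A-8 present → R-48 forms (Rx 8).
R-48 and H-14 present → F-24 forms (Rx 13).
H-14 and F-24 present → Q-17 forms (Rx 5).
R-48 and Q-17 present → D-77 forms (Rx 6).
B-53 would need Z-40 and Q-37 (Rx 12), but Z-40 never forms. F-6 would need R-48 and T-12 (Rx 11), but T-12 never forms.

D-77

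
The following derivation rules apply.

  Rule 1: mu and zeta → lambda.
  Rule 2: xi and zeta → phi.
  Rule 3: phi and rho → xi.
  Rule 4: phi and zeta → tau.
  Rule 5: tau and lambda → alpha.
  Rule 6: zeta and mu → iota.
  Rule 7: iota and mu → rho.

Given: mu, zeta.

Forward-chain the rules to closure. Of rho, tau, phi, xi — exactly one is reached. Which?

zeta and mu hold, so iota follows (Rule 6).
iota and mu hold, so rho follows (Rule 7).
xi would need phi and rho (Rule 3), but phi is never established. tau would need phi and zeta (Rule 4), but phi is never established. phi would need xi and zeta (Rule 2), but xi is never established.

rho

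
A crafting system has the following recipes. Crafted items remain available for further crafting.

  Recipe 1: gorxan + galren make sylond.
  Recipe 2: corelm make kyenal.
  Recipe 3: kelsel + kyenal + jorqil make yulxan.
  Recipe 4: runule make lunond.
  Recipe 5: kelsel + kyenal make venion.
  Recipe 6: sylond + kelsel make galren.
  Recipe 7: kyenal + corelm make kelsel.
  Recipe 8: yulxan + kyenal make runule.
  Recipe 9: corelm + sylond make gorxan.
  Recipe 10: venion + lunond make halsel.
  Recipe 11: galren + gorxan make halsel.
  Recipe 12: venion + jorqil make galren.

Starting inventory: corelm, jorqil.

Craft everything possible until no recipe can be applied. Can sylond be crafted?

No

sylond would need gorxan and galren (Recipe 1), but gorxan is never obtained.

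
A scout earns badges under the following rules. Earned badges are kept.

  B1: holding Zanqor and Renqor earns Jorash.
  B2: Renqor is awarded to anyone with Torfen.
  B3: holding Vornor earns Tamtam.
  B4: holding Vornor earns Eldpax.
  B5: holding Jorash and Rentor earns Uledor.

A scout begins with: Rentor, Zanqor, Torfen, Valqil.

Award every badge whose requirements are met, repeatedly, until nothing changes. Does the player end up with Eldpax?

Eldpax would need Vornor (B4), but Vornor is never earned.

No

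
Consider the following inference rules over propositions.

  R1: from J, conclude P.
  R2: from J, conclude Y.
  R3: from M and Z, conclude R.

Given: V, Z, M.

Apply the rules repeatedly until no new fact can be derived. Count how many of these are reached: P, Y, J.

P would need J (R1), but J is never established.
Y would need J (R2), but J is never established.
No rule produces J, and it is not given.
None of the 3 are reached.

0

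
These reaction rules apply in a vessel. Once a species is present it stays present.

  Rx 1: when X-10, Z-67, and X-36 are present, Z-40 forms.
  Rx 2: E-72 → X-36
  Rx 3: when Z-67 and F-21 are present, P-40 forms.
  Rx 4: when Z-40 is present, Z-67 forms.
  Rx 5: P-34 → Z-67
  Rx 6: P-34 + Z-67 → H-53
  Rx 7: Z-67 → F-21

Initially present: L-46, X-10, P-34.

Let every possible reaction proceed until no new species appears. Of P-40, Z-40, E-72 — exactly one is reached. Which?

P-40

P-34 present → Z-67 forms (Rx 5).
Z-67 present → F-21 forms (Rx 7).
Z-67 and F-21 present → P-40 forms (Rx 3).
Z-40 would need X-10, Z-67, and X-36 (Rx 1), but X-36 never forms. No rule produces E-72, and it is not given.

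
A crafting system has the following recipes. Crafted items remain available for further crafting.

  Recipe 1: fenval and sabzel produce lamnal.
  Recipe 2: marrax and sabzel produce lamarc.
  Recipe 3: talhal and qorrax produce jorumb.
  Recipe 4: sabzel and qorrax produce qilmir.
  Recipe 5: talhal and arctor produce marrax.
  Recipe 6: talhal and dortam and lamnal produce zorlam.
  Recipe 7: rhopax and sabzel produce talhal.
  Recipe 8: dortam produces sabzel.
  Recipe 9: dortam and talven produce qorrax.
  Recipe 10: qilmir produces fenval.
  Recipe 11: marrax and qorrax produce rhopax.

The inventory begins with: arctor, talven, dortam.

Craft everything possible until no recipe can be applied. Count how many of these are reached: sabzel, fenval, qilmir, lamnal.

Using Recipe 8, dortam makes sabzel.
dortam and talven → qorrax (Recipe 9).
sabzel and qorrax → qilmir (Recipe 4).
Using Recipe 10, qilmir makes fenval.
Using Recipe 1, fenval and sabzel make lamnal.
sabzel: reached.
fenval: reached.
qilmir: reached.
lamnal: reached.
All 4 are reached.

4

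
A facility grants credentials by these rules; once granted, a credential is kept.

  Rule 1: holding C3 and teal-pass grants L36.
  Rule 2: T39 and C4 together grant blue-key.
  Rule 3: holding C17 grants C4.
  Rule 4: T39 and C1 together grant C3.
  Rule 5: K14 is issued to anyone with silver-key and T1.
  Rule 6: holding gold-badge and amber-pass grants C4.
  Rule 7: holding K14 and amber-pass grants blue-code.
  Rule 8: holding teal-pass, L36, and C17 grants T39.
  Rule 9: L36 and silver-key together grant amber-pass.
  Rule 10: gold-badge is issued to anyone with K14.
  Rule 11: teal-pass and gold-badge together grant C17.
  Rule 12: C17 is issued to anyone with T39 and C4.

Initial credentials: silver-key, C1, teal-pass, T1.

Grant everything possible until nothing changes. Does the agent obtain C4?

Yes

Holding silver-key and T1 grants K14 (Rule 5).
Holding K14 grants gold-badge (Rule 10).
Holding teal-pass and gold-badge grants C17 (Rule 11).
Holding C17 grants C4 (Rule 3).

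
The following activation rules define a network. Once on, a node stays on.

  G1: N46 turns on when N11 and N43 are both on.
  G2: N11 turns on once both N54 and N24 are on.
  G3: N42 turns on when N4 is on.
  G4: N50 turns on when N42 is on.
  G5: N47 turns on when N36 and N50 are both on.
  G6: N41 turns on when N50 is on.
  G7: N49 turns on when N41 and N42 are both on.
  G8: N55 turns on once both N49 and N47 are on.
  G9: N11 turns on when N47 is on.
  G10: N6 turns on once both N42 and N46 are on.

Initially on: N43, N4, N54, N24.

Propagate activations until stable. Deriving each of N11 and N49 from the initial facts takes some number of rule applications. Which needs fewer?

N11: N54 and N24 are on, so N11 turns on (G2). [1 rule application]
N49: G3: N4 on → N42 on. N42 is on, so N50 turns on (G4). G6: N50 on → N41 on. N41 and N42 are on, so N49 turns on (G7). [4 rule applications]
N11 needs fewer.

N11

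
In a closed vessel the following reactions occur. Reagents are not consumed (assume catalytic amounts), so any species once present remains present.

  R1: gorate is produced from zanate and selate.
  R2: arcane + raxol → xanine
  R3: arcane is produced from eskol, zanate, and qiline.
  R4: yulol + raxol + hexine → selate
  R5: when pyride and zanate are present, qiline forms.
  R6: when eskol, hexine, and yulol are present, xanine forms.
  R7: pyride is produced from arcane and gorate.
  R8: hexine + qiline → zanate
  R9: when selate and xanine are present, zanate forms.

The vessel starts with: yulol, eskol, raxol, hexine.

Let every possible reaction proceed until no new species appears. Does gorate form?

yulol, raxol, and hexine present → selate forms (R4).
eskol, hexine, and yulol present → xanine forms (R6).
selate and xanine present → zanate forms (R9).
zanate and selate present → gorate forms (R1).

Yes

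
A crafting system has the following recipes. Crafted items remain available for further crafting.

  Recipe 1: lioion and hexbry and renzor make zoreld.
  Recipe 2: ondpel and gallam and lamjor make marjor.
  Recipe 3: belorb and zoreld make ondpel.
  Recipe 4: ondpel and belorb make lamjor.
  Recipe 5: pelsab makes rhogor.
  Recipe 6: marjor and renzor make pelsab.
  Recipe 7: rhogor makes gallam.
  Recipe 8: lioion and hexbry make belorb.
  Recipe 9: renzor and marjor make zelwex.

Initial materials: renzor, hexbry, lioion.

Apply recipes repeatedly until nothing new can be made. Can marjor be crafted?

marjor would need ondpel, gallam, and lamjor (Recipe 2), but gallam is never obtained.

No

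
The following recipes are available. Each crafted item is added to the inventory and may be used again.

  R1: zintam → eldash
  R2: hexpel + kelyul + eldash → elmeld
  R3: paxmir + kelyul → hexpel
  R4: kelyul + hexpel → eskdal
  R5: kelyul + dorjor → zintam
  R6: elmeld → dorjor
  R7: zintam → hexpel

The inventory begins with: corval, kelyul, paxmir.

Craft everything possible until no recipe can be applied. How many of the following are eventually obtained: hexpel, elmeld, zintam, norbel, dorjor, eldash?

1

paxmir + kelyul → hexpel (R3).
hexpel: reached.
elmeld would need hexpel, kelyul, and eldash (R2), but eldash is never obtained.
zintam would need kelyul and dorjor (R5), but dorjor is never obtained.
No rule produces norbel, and it is not given.
dorjor would need elmeld (R6), but elmeld is never obtained.
eldash would need zintam (R1), but zintam is never obtained.
Reached: hexpel — 1 of the 6.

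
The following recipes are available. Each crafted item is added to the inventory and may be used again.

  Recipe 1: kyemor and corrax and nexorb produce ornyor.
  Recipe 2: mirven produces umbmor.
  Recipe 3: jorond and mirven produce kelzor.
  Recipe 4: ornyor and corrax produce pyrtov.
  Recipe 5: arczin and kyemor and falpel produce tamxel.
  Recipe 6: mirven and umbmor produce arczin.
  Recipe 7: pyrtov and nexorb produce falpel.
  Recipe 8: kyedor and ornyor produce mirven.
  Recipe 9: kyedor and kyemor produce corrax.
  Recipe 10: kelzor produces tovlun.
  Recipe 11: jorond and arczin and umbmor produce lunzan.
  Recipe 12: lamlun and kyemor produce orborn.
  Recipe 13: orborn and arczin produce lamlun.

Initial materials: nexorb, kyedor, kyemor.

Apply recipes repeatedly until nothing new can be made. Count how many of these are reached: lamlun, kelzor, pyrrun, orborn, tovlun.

lamlun would need orborn and arczin (Recipe 13), but orborn is never obtained.
kelzor would need jorond and mirven (Recipe 3), but jorond is never obtained.
No rule produces pyrrun, and it is not given.
orborn would need lamlun and kyemor (Recipe 12), but lamlun is never obtained.
tovlun would need kelzor (Recipe 10), but kelzor is never obtained.
None of the 5 are reached.

0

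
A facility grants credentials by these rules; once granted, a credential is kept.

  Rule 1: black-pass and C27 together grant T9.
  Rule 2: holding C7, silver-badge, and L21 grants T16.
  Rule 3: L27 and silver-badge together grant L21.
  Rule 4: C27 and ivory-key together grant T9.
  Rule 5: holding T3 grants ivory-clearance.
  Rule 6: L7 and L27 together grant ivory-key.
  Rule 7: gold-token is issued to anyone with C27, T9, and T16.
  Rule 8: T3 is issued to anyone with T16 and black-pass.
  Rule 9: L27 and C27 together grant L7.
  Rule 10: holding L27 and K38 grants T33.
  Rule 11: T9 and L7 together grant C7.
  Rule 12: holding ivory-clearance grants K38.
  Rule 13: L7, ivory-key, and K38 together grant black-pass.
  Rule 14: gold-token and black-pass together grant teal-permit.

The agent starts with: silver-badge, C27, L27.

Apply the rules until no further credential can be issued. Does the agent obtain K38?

K38 would need ivory-clearance (Rule 12), but ivory-clearance is never granted.

No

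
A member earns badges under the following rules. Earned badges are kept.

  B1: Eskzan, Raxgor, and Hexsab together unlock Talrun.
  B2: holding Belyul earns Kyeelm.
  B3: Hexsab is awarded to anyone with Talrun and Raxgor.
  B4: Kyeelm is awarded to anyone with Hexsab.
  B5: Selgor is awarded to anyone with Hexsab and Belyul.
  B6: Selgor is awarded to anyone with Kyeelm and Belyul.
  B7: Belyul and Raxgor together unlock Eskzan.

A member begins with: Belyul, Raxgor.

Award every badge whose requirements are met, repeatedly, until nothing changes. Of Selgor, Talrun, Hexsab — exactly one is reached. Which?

Selgor

With Belyul, Kyeelm is earned (B2).
With Kyeelm and Belyul, Selgor is earned (B6).
Talrun would need Eskzan, Raxgor, and Hexsab (B1), but Hexsab is never earned. Hexsab would need Talrun and Raxgor (B3), but Talrun is never earned.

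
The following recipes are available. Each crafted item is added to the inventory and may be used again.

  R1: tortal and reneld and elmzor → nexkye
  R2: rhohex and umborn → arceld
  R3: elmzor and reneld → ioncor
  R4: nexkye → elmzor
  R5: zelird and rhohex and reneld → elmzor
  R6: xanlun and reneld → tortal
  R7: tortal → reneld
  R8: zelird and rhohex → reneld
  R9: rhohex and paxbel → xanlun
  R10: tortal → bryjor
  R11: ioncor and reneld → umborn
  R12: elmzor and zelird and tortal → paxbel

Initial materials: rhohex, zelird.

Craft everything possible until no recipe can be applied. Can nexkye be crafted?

No

nexkye would need tortal, reneld, and elmzor (R1), but tortal is never obtained.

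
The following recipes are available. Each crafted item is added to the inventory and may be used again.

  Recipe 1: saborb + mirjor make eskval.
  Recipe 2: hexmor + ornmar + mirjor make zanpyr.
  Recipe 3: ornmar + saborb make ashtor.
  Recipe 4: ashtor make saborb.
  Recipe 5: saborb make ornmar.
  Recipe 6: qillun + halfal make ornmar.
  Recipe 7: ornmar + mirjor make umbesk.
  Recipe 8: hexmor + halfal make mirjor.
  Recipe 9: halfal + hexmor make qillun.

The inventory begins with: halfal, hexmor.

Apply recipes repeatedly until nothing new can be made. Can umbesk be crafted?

halfal + hexmor → qillun (Recipe 9).
hexmor + halfal → mirjor (Recipe 8).
qillun + halfal → ornmar (Recipe 6).
ornmar + mirjor → umbesk (Recipe 7).

Yes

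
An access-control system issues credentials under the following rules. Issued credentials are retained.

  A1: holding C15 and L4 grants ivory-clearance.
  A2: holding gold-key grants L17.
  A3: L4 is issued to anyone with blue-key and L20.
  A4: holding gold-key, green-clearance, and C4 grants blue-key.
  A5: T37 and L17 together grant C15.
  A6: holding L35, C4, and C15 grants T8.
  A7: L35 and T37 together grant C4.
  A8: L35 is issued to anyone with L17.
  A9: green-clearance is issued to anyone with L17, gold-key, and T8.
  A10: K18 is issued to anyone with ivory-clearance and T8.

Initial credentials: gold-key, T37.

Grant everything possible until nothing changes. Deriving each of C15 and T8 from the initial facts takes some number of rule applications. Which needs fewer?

C15

C15: Holding gold-key grants L17 (A2). Holding T37 and L17 grants C15 (A5). [2 rule applications]
T8: Holding gold-key grants L17 (A2). Holding T37 and L17 grants C15 (A5). Holding L17 grants L35 (A8). Holding L35 and T37 grants C4 (A7). Holding L35, C4, and C15 grants T8 (A6). [5 rule applications]
C15 needs fewer.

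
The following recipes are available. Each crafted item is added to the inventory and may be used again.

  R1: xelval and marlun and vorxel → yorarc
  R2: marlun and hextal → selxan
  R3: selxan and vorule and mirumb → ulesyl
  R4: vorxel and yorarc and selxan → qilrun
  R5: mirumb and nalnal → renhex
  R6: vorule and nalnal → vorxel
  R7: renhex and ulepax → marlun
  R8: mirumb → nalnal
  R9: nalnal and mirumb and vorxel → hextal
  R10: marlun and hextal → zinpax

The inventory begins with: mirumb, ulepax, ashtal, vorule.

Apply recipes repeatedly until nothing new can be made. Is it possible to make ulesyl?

Yes

Using R8, mirumb makes nalnal.
Using R6, vorule and nalnal make vorxel.
Using R5, mirumb and nalnal make renhex.
nalnal and mirumb and vorxel → hextal (R9).
renhex and ulepax → marlun (R7).
marlun and hextal → selxan (R2).
selxan and vorule and mirumb → ulesyl (R3).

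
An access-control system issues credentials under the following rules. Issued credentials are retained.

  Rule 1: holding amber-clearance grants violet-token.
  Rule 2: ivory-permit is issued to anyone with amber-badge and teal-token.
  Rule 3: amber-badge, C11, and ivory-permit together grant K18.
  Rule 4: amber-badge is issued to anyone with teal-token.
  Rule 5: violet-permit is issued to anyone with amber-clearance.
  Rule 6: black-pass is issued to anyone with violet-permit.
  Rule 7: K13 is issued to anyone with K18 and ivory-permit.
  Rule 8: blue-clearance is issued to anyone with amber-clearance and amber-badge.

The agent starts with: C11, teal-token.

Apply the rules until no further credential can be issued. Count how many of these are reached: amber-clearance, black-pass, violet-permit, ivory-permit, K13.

Holding teal-token grants amber-badge (Rule 4).
Holding amber-badge and teal-token grants ivory-permit (Rule 2).
Holding amber-badge, C11, and ivory-permit grants K18 (Rule 3).
Holding K18 and ivory-permit grants K13 (Rule 7).
No rule produces amber-clearance, and it is not given.
black-pass would need violet-permit (Rule 6), but violet-permit is never granted.
violet-permit would need amber-clearance (Rule 5), but amber-clearance is never granted.
ivory-permit: reached.
K13: reached.
Reached: ivory-permit and K13 — 2 of the 5.

2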